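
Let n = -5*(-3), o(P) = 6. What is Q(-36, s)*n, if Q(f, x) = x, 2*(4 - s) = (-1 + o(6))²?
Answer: -255/2 ≈ -127.50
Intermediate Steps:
s = -17/2 (s = 4 - (-1 + 6)²/2 = 4 - ½*5² = 4 - ½*25 = 4 - 25/2 = -17/2 ≈ -8.5000)
n = 15
Q(-36, s)*n = -17/2*15 = -255/2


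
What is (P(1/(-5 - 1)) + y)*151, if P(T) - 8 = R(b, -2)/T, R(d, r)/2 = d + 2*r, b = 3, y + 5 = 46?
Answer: 9211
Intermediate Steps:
y = 41 (y = -5 + 46 = 41)
R(d, r) = 2*d + 4*r (R(d, r) = 2*(d + 2*r) = 2*d + 4*r)
P(T) = 8 - 2/T (P(T) = 8 + (2*3 + 4*(-2))/T = 8 + (6 - 8)/T = 8 - 2/T)
(P(1/(-5 - 1)) + y)*151 = ((8 - 2/(1/(-5 - 1))) + 41)*151 = ((8 - 2/(1/(-6))) + 41)*151 = ((8 - 2/(-⅙)) + 41)*151 = ((8 - 2*(-6)) + 41)*151 = ((8 + 12) + 41)*151 = (20 + 41)*151 = 61*151 = 9211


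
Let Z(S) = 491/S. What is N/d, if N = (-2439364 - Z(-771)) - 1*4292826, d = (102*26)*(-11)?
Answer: 5190517999/22491612 ≈ 230.78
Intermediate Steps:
d = -29172 (d = 2652*(-11) = -29172)
N = -5190517999/771 (N = (-2439364 - 491/(-771)) - 1*4292826 = (-2439364 - 491*(-1)/771) - 4292826 = (-2439364 - 1*(-491/771)) - 4292826 = (-2439364 + 491/771) - 4292826 = -1880749153/771 - 4292826 = -5190517999/771 ≈ -6.7322e+6)
N/d = -5190517999/771/(-29172) = -5190517999/771*(-1/29172) = 5190517999/22491612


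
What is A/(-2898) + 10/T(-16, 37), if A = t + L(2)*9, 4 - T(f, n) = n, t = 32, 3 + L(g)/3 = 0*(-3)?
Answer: -1303/4554 ≈ -0.28612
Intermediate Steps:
L(g) = -9 (L(g) = -9 + 3*(0*(-3)) = -9 + 3*0 = -9 + 0 = -9)
T(f, n) = 4 - n
A = -49 (A = 32 - 9*9 = 32 - 81 = -49)
A/(-2898) + 10/T(-16, 37) = -49/(-2898) + 10/(4 - 1*37) = -49*(-1/2898) + 10/(4 - 37) = 7/414 + 10/(-33) = 7/414 + 10*(-1/33) = 7/414 - 10/33 = -1303/4554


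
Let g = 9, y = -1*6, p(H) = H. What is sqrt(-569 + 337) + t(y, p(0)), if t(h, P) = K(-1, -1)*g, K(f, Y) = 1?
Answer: 9 + 2*I*sqrt(58) ≈ 9.0 + 15.232*I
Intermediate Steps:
y = -6
t(h, P) = 9 (t(h, P) = 1*9 = 9)
sqrt(-569 + 337) + t(y, p(0)) = sqrt(-569 + 337) + 9 = sqrt(-232) + 9 = 2*I*sqrt(58) + 9 = 9 + 2*I*sqrt(58)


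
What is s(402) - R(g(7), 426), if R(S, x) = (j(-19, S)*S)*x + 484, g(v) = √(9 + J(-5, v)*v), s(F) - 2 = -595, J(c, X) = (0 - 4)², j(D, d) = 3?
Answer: -15135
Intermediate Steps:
J(c, X) = 16 (J(c, X) = (-4)² = 16)
s(F) = -593 (s(F) = 2 - 595 = -593)
g(v) = √(9 + 16*v)
R(S, x) = 484 + 3*S*x (R(S, x) = (3*S)*x + 484 = 3*S*x + 484 = 484 + 3*S*x)
s(402) - R(g(7), 426) = -593 - (484 + 3*√(9 + 16*7)*426) = -593 - (484 + 3*√(9 + 112)*426) = -593 - (484 + 3*√121*426) = -593 - (484 + 3*11*426) = -593 - (484 + 14058) = -593 - 1*14542 = -593 - 14542 = -15135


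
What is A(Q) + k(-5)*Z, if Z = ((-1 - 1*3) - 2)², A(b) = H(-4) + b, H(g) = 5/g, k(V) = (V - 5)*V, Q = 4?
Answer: 7211/4 ≈ 1802.8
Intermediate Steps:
k(V) = V*(-5 + V) (k(V) = (-5 + V)*V = V*(-5 + V))
A(b) = -5/4 + b (A(b) = 5/(-4) + b = 5*(-¼) + b = -5/4 + b)
Z = 36 (Z = ((-1 - 3) - 2)² = (-4 - 2)² = (-6)² = 36)
A(Q) + k(-5)*Z = (-5/4 + 4) - 5*(-5 - 5)*36 = 11/4 - 5*(-10)*36 = 11/4 + 50*36 = 11/4 + 1800 = 7211/4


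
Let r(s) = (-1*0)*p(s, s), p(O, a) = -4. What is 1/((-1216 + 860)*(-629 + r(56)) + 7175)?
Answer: 1/231099 ≈ 4.3272e-6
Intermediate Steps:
r(s) = 0 (r(s) = -1*0*(-4) = 0*(-4) = 0)
1/((-1216 + 860)*(-629 + r(56)) + 7175) = 1/((-1216 + 860)*(-629 + 0) + 7175) = 1/(-356*(-629) + 7175) = 1/(223924 + 7175) = 1/231099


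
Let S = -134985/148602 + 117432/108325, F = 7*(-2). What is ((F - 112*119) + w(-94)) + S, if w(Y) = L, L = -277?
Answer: -10439355189591/766538650 ≈ -13619.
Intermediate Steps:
F = -14
w(Y) = -277
S = 134684759/766538650 (S = -134985*1/148602 + 117432*(1/108325) = -44995/49534 + 16776/15475 = 134684759/766538650 ≈ 0.17571)
((F - 112*119) + w(-94)) + S = ((-14 - 112*119) - 277) + 134684759/766538650 = ((-14 - 13328) - 277) + 134684759/766538650 = (-13342 - 277) + 134684759/766538650 = -13619 + 134684759/766538650 = -10439355189591/766538650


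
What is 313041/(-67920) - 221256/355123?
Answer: -42065255521/8039984720 ≈ -5.2320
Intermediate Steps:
313041/(-67920) - 221256/355123 = 313041*(-1/67920) - 221256*1/355123 = -104347/22640 - 221256/355123 = -42065255521/8039984720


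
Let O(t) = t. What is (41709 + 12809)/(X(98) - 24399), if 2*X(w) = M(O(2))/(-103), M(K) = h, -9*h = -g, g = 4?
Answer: -50538186/22617875 ≈ -2.2344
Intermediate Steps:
h = 4/9 (h = -(-1)*4/9 = -1/9*(-4) = 4/9 ≈ 0.44444)
M(K) = 4/9
X(w) = -2/927 (X(w) = ((4/9)/(-103))/2 = ((4/9)*(-1/103))/2 = (1/2)*(-4/927) = -2/927)
(41709 + 12809)/(X(98) - 24399) = (41709 + 12809)/(-2/927 - 24399) = 54518/(-22617875/927) = 54518*(-927/22617875) = -50538186/22617875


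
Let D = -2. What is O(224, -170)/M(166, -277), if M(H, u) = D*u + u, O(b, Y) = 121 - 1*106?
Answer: 15/277 ≈ 0.054152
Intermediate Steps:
O(b, Y) = 15 (O(b, Y) = 121 - 106 = 15)
M(H, u) = -u (M(H, u) = -2*u + u = -u)
O(224, -170)/M(166, -277) = 15/((-1*(-277))) = 15/277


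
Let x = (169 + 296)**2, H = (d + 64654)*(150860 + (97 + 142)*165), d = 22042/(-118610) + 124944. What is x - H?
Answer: -427936575181046/11861 ≈ -3.6079e+10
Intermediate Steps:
d = 7409792899/59305 (d = 22042*(-1/118610) + 124944 = -11021/59305 + 124944 = 7409792899/59305 ≈ 1.2494e+5)
H = 427939139825771/11861 (H = (7409792899/59305 + 64654)*(150860 + (97 + 142)*165) = 11244098369*(150860 + 239*165)/59305 = 11244098369*(150860 + 39435)/59305 = (11244098369/59305)*190295 = 427939139825771/11861 ≈ 3.6080e+10)
x = 216225 (x = 465**2 = 216225)
x - H = 216225 - 1*427939139825771/11861 = 216225 - 427939139825771/11861 = -427936575181046/11861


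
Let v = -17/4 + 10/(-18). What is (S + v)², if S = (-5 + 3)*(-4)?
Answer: 13225/1296 ≈ 10.204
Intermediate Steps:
S = 8 (S = -2*(-4) = 8)
v = -173/36 (v = -17*¼ + 10*(-1/18) = -17/4 - 5/9 = -173/36 ≈ -4.8056)
(S + v)² = (8 - 173/36)² = (115/36)² = 13225/1296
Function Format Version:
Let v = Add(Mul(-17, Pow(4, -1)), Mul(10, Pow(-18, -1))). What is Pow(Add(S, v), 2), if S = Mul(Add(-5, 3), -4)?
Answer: Rational(13225, 1296) ≈ 10.204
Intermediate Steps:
S = 8 (S = Mul(-2, -4) = 8)
v = Rational(-173, 36) (v = Add(Mul(-17, Rational(1, 4)), Mul(10, Rational(-1, 18))) = Add(Rational(-17, 4), Rational(-5, 9)) = Rational(-173, 36) ≈ -4.8056)
Pow(Add(S, v), 2) = Pow(Add(8, Rational(-173, 36)), 2) = Pow(Rational(115, 36), 2) = Rational(13225, 1296)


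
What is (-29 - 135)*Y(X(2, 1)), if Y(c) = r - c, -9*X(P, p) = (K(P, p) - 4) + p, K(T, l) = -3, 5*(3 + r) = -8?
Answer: 12956/15 ≈ 863.73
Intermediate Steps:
r = -23/5 (r = -3 + (1/5)*(-8) = -3 - 8/5 = -23/5 ≈ -4.6000)
X(P, p) = 7/9 - p/9 (X(P, p) = -((-3 - 4) + p)/9 = -(-7 + p)/9 = 7/9 - p/9)
Y(c) = -23/5 - c
(-29 - 135)*Y(X(2, 1)) = (-29 - 135)*(-23/5 - (7/9 - 1/9*1)) = -164*(-23/5 - (7/9 - 1/9)) = -164*(-23/5 - 1*2/3) = -164*(-23/5 - 2/3) = -164*(-79/15) = 12956/15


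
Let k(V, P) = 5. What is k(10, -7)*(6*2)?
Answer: 60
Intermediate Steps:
k(10, -7)*(6*2) = 5*(6*2) = 5*12 = 60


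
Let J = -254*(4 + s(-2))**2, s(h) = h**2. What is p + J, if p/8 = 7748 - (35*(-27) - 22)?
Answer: 53464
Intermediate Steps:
p = 69720 (p = 8*(7748 - (35*(-27) - 22)) = 8*(7748 - (-945 - 22)) = 8*(7748 - 1*(-967)) = 8*(7748 + 967) = 8*8715 = 69720)
J = -16256 (J = -254*(4 + (-2)**2)**2 = -254*(4 + 4)**2 = -254*8**2 = -254*64 = -16256)
p + J = 69720 - 16256 = 53464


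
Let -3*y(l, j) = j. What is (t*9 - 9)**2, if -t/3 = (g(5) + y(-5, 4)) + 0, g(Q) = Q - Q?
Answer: 729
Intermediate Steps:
g(Q) = 0
y(l, j) = -j/3
t = 4 (t = -3*((0 - 1/3*4) + 0) = -3*((0 - 4/3) + 0) = -3*(-4/3 + 0) = -3*(-4/3) = 4)
(t*9 - 9)**2 = (4*9 - 9)**2 = (36 - 9)**2 = 27**2 = 729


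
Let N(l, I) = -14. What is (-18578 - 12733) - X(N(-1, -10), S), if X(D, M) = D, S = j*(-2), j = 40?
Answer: -31297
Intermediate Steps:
S = -80 (S = 40*(-2) = -80)
(-18578 - 12733) - X(N(-1, -10), S) = (-18578 - 12733) - 1*(-14) = -31311 + 14 = -31297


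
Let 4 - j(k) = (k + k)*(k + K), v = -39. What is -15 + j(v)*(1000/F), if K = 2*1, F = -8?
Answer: 360235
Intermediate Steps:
K = 2
j(k) = 4 - 2*k*(2 + k) (j(k) = 4 - (k + k)*(k + 2) = 4 - 2*k*(2 + k))
-15 + j(v)*(1000/F) = -15 + (4 - 4*(-39) - 2*(-39)²)*(1000/(-8)) = -15 + (4 + 156 - 2*1521)*(1000*(-⅛)) = -15 + (4 + 156 - 3042)*(-125) = -15 - 2882*(-125) = -15 + 360250 = 360235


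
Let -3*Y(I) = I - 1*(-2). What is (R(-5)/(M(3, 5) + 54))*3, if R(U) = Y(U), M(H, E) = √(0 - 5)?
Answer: 162/2921 - 3*I*√5/2921 ≈ 0.05546 - 0.0022965*I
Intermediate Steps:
M(H, E) = I*√5 (M(H, E) = √(-5) = I*√5)
Y(I) = -⅔ - I/3 (Y(I) = -(I - 1*(-2))/3 = -(I + 2)/3 = -(2 + I)/3 = -⅔ - I/3)
R(U) = -⅔ - U/3
(R(-5)/(M(3, 5) + 54))*3 = ((-⅔ - ⅓*(-5))/(I*√5 + 54))*3 = ((-⅔ + 5/3)/(54 + I*√5))*3 = (1/(54 + I*√5))*3 = 3/(54 + I*√5)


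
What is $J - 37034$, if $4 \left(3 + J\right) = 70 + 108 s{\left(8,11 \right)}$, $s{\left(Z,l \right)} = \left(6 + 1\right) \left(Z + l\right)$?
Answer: $- \frac{66857}{2} \approx -33429.0$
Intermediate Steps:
$s{\left(Z,l \right)} = 7 Z + 7 l$ ($s{\left(Z,l \right)} = 7 \left(Z + l\right) = 7 Z + 7 l$)
$J = \frac{7211}{2}$ ($J = -3 + \frac{70 + 108 \left(7 \cdot 8 + 7 \cdot 11\right)}{4} = -3 + \frac{70 + 108 \left(56 + 77\right)}{4} = -3 + \frac{70 + 108 \cdot 133}{4} = -3 + \frac{70 + 14364}{4} = -3 + \frac{1}{4} \cdot 14434 = -3 + \frac{7217}{2} = \frac{7211}{2} \approx 3605.5$)
$J - 37034 = \frac{7211}{2} - 37034 = - \frac{66857}{2}$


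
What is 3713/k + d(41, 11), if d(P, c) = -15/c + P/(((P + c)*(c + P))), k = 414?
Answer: 46917173/6157008 ≈ 7.6201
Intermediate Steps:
d(P, c) = -15/c + P/(P + c)² (d(P, c) = -15/c + P/(((P + c)*(P + c))) = -15/c + P/((P + c)²) = -15/c + P/(P + c)²)
3713/k + d(41, 11) = 3713/414 + (-15/11 + 41/(41 + 11)²) = 3713*(1/414) + (-15*1/11 + 41/52²) = 3713/414 + (-15/11 + 41*(1/2704)) = 3713/414 + (-15/11 + 41/2704) = 3713/414 - 40109/29744 = 46917173/6157008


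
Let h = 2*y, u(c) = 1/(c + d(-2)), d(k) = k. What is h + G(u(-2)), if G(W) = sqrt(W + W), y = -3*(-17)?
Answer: 102 + I*sqrt(2)/2 ≈ 102.0 + 0.70711*I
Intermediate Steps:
y = 51
u(c) = 1/(-2 + c) (u(c) = 1/(c - 2) = 1/(-2 + c))
G(W) = sqrt(2)*sqrt(W) (G(W) = sqrt(2*W) = sqrt(2)*sqrt(W))
h = 102 (h = 2*51 = 102)
h + G(u(-2)) = 102 + sqrt(2)*sqrt(1/(-2 - 2)) = 102 + sqrt(2)*sqrt(1/(-4)) = 102 + sqrt(2)*sqrt(-1/4) = 102 + sqrt(2)*(I/2) = 102 + I*sqrt(2)/2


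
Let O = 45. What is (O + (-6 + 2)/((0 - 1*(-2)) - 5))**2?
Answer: 19321/9 ≈ 2146.8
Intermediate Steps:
(O + (-6 + 2)/((0 - 1*(-2)) - 5))**2 = (45 + (-6 + 2)/((0 - 1*(-2)) - 5))**2 = (45 - 4/((0 + 2) - 5))**2 = (45 - 4/(2 - 5))**2 = (45 - 4/(-3))**2 = (45 - 4*(-1/3))**2 = (45 + 4/3)**2 = (139/3)**2 = 19321/9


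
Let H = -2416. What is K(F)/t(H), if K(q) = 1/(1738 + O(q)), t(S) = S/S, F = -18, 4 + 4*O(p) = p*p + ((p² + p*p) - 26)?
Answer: 2/3947 ≈ 0.00050671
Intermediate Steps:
O(p) = -15/2 + 3*p²/4 (O(p) = -1 + (p*p + ((p² + p*p) - 26))/4 = -1 + (p² + ((p² + p²) - 26))/4 = -1 + (p² + (2*p² - 26))/4 = -1 + (p² + (-26 + 2*p²))/4 = -1 + (-26 + 3*p²)/4 = -1 + (-13/2 + 3*p²/4) = -15/2 + 3*p²/4)
t(S) = 1
K(q) = 1/(3461/2 + 3*q²/4) (K(q) = 1/(1738 + (-15/2 + 3*q²/4)) = 1/(3461/2 + 3*q²/4))
K(F)/t(H) = (4/(6922 + 3*(-18)²))/1 = (4/(6922 + 3*324))*1 = (4/(6922 + 972))*1 = (4/7894)*1 = (4*(1/7894))*1 = (2/3947)*1 = 2/3947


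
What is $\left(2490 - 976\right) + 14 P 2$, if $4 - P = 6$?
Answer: $1458$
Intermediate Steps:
$P = -2$ ($P = 4 - 6 = -2$)
$\left(2490 - 976\right) + 14 P 2 = \left(2490 - 976\right) + 14 \left(-2\right) 2 = \left(2490 - 976\right) - 56 = 1514 - 56 = 1458$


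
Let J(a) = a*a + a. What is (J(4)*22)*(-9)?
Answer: -3960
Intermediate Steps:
J(a) = a + a² (J(a) = a² + a = a + a²)
(J(4)*22)*(-9) = ((4*(1 + 4))*22)*(-9) = ((4*5)*22)*(-9) = (20*22)*(-9) = 440*(-9) = -3960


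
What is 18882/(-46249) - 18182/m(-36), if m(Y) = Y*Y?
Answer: -432685195/29969352 ≈ -14.438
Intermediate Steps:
m(Y) = Y**2
18882/(-46249) - 18182/m(-36) = 18882/(-46249) - 18182/((-36)**2) = 18882*(-1/46249) - 18182/1296 = -18882/46249 - 18182*1/1296 = -18882/46249 - 9091/648 = -432685195/29969352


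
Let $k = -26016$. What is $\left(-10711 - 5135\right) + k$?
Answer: $-41862$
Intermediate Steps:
$\left(-10711 - 5135\right) + k = \left(-10711 - 5135\right) - 26016 = -15846 - 26016 = -41862$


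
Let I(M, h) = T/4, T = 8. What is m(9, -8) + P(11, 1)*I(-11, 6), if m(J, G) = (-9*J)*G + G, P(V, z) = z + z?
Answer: 644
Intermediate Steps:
P(V, z) = 2*z
m(J, G) = G - 9*G*J (m(J, G) = -9*G*J + G = G - 9*G*J)
I(M, h) = 2 (I(M, h) = 8/4 = 8*(¼) = 2)
m(9, -8) + P(11, 1)*I(-11, 6) = -8*(1 - 9*9) + (2*1)*2 = -8*(1 - 81) + 2*2 = -8*(-80) + 4 = 640 + 4 = 644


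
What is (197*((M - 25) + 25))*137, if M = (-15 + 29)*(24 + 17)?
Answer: 15491686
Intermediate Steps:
M = 574 (M = 14*41 = 574)
(197*((M - 25) + 25))*137 = (197*((574 - 25) + 25))*137 = (197*(549 + 25))*137 = (197*574)*137 = 113078*137 = 15491686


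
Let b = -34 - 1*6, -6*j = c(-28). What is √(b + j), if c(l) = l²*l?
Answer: 2*√8142/3 ≈ 60.155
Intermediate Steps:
c(l) = l³
j = 10976/3 (j = -⅙*(-28)³ = -⅙*(-21952) = 10976/3 ≈ 3658.7)
b = -40 (b = -34 - 6 = -40)
√(b + j) = √(-40 + 10976/3) = √(10856/3) = 2*√8142/3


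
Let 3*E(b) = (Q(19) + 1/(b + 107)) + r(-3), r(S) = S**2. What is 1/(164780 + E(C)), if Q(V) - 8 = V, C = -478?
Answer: 1113/183413495 ≈ 6.0683e-6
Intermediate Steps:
Q(V) = 8 + V
E(b) = 12 + 1/(3*(107 + b)) (E(b) = (((8 + 19) + 1/(b + 107)) + (-3)**2)/3 = ((27 + 1/(107 + b)) + 9)/3 = (36 + 1/(107 + b))/3 = 12 + 1/(3*(107 + b)))
1/(164780 + E(C)) = 1/(164780 + (3853 + 36*(-478))/(3*(107 - 478))) = 1/(164780 + (1/3)*(3853 - 17208)/(-371)) = 1/(164780 + (1/3)*(-1/371)*(-13355)) = 1/(164780 + 13355/1113) = 1/(183413495/1113) = 1113/183413495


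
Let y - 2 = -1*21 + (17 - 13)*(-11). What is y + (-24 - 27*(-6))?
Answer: 75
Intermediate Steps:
y = -63 (y = 2 + (-1*21 + (17 - 13)*(-11)) = 2 + (-21 + 4*(-11)) = 2 + (-21 - 44) = 2 - 65 = -63)
y + (-24 - 27*(-6)) = -63 + (-24 - 27*(-6)) = -63 + (-24 + 162) = -63 + 138 = 75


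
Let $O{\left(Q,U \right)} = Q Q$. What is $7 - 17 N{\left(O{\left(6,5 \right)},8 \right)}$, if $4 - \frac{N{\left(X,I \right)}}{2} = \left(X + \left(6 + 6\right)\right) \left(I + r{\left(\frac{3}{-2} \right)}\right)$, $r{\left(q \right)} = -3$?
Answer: $8031$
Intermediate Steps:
$O{\left(Q,U \right)} = Q^{2}$
$N{\left(X,I \right)} = 8 - 2 \left(-3 + I\right) \left(12 + X\right)$ ($N{\left(X,I \right)} = 8 - 2 \left(X + \left(6 + 6\right)\right) \left(I - 3\right) = 8 - 2 \left(X + 12\right) \left(-3 + I\right) = 8 - 2 \left(12 + X\right) \left(-3 + I\right) = 8 - 2 \left(-3 + I\right) \left(12 + X\right)$)
$7 - 17 N{\left(O{\left(6,5 \right)},8 \right)} = 7 - 17 \left(80 - 192 + 6 \cdot 6^{2} - 16 \cdot 6^{2}\right) = 7 - 17 \left(80 - 192 + 6 \cdot 36 - 16 \cdot 36\right) = 7 - 17 \left(80 - 192 + 216 - 576\right) = 7 - -8024 = 7 + 8024 = 8031$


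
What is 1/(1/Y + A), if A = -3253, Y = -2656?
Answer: -2656/8639969 ≈ -0.00030741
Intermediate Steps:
1/(1/Y + A) = 1/(1/(-2656) - 3253) = 1/(-1/2656 - 3253) = 1/(-8639969/2656) = -2656/8639969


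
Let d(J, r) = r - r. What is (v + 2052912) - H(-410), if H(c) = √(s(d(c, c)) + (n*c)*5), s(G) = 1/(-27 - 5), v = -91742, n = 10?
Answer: 1961170 - 3*I*√145778/8 ≈ 1.9612e+6 - 143.18*I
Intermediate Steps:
d(J, r) = 0
s(G) = -1/32 (s(G) = 1/(-32) = -1/32)
H(c) = √(-1/32 + 50*c) (H(c) = √(-1/32 + (10*c)*5) = √(-1/32 + 50*c))
(v + 2052912) - H(-410) = (-91742 + 2052912) - √(-2 + 3200*(-410))/8 = 1961170 - √(-2 - 1312000)/8 = 1961170 - √(-1312002)/8 = 1961170 - 3*I*√145778/8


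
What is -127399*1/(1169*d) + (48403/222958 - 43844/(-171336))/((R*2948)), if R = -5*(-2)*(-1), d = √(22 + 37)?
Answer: -225856837/14076969700728 - 127399*√59/68971 ≈ -14.188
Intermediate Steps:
d = √59 ≈ 7.6811
R = -10 (R = 10*(-1) = -10)
-127399*1/(1169*d) + (48403/222958 - 43844/(-171336))/((R*2948)) = -127399*√59/68971 + (48403/222958 - 43844/(-171336))/((-10*2948)) = -127399*√59/68971 + (48403*(1/222958) - 43844*(-1/171336))/(-29480) = -127399*√59/68971 + (48403/222958 + 10961/42834)*(-1/29480) = -127399*√59/68971 + (1129284185/2387545743)*(-1/29480) = -127399*√59/68971 - 225856837/14076969700728 = -225856837/14076969700728 - 127399*√59/68971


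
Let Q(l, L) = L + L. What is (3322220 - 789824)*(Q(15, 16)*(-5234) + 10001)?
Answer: -398819448852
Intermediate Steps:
Q(l, L) = 2*L
(3322220 - 789824)*(Q(15, 16)*(-5234) + 10001) = (3322220 - 789824)*((2*16)*(-5234) + 10001) = 2532396*(32*(-5234) + 10001) = 2532396*(-167488 + 10001) = 2532396*(-157487) = -398819448852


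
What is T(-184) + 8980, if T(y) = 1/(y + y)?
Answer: 3304639/368 ≈ 8980.0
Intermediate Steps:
T(y) = 1/(2*y)
T(-184) + 8980 = (1/2)/(-184) + 8980 = (1/2)*(-1/184) + 8980 = -1/368 + 8980 = 3304639/368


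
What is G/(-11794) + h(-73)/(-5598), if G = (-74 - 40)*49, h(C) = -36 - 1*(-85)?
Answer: 15346261/33011406 ≈ 0.46488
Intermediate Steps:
h(C) = 49 (h(C) = -36 + 85 = 49)
G = -5586 (G = -114*49 = -5586)
G/(-11794) + h(-73)/(-5598) = -5586/(-11794) + 49/(-5598) = -5586*(-1/11794) + 49*(-1/5598) = 2793/5897 - 49/5598 = 15346261/33011406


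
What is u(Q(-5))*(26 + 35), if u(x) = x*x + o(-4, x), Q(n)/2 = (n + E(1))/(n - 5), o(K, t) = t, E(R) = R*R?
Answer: 2196/25 ≈ 87.840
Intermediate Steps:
E(R) = R²
Q(n) = 2*(1 + n)/(-5 + n) (Q(n) = 2*((n + 1²)/(n - 5)) = 2*((n + 1)/(-5 + n)) = 2*((1 + n)/(-5 + n)) = 2*(1 + n)/(-5 + n))
u(x) = x + x² (u(x) = x*x + x = x² + x = x + x²)
u(Q(-5))*(26 + 35) = ((2*(1 - 5)/(-5 - 5))*(1 + 2*(1 - 5)/(-5 - 5)))*(26 + 35) = ((2*(-4)/(-10))*(1 + 2*(-4)/(-10)))*61 = ((2*(-⅒)*(-4))*(1 + 2*(-⅒)*(-4)))*61 = (4*(1 + ⅘)/5)*61 = ((⅘)*(9/5))*61 = (36/25)*61 = 2196/25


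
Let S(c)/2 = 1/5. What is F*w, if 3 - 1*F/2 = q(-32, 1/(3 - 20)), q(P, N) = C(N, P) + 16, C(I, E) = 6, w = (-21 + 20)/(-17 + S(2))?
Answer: -190/83 ≈ -2.2892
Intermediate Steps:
S(c) = ⅖ (S(c) = 2/5 = 2*(⅕) = ⅖)
w = 5/83 (w = (-21 + 20)/(-17 + ⅖) = -1/(-83/5) = -1*(-5/83) = 5/83 ≈ 0.060241)
q(P, N) = 22 (q(P, N) = 6 + 16 = 22)
F = -38 (F = 6 - 2*22 = 6 - 44 = -38)
F*w = -38*5/83 = -190/83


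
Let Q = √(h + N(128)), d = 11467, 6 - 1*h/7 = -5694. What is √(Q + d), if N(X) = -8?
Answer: √(11467 + 2*√9973) ≈ 108.01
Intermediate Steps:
h = 39900 (h = 42 - 7*(-5694) = 42 + 39858 = 39900)
Q = 2*√9973 (Q = √(39900 - 8) = √39892 = 2*√9973 ≈ 199.73)
√(Q + d) = √(2*√9973 + 11467) = √(11467 + 2*√9973)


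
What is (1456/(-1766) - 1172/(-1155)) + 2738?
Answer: 2792584406/1019865 ≈ 2738.2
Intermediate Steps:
(1456/(-1766) - 1172/(-1155)) + 2738 = (1456*(-1/1766) - 1172*(-1/1155)) + 2738 = (-728/883 + 1172/1155) + 2738 = 194036/1019865 + 2738 = 2792584406/1019865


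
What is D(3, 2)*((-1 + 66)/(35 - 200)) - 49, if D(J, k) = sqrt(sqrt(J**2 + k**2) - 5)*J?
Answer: -49 - 13*I*sqrt(5 - sqrt(13))/11 ≈ -49.0 - 1.3956*I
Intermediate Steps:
D(J, k) = J*sqrt(-5 + sqrt(J**2 + k**2)) (D(J, k) = sqrt(-5 + sqrt(J**2 + k**2))*J = J*sqrt(-5 + sqrt(J**2 + k**2)))
D(3, 2)*((-1 + 66)/(35 - 200)) - 49 = (3*sqrt(-5 + sqrt(3**2 + 2**2)))*((-1 + 66)/(35 - 200)) - 49 = (3*sqrt(-5 + sqrt(9 + 4)))*(65/(-165)) - 49 = (3*sqrt(-5 + sqrt(13)))*(65*(-1/165)) - 49 = (3*sqrt(-5 + sqrt(13)))*(-13/33) - 49 = -13*sqrt(-5 + sqrt(13))/11 - 49 = -49 - 13*sqrt(-5 + sqrt(13))/11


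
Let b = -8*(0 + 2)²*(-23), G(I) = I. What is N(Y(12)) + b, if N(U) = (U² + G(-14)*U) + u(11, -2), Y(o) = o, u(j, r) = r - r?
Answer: 712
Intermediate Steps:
u(j, r) = 0
b = 736 (b = -8*2²*(-23) = -8*4*(-23) = -32*(-23) = 736)
N(U) = U² - 14*U (N(U) = (U² - 14*U) + 0 = U² - 14*U)
N(Y(12)) + b = 12*(-14 + 12) + 736 = 12*(-2) + 736 = -24 + 736 = 712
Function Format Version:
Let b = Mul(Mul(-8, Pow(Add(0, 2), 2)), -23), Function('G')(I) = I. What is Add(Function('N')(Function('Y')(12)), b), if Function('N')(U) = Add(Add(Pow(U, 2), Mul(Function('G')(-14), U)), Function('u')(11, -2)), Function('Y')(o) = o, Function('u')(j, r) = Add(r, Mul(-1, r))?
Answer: 712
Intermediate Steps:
Function('u')(j, r) = 0
b = 736 (b = Mul(Mul(-8, Pow(2, 2)), -23) = Mul(Mul(-8, 4), -23) = Mul(-32, -23) = 736)
Function('N')(U) = Add(Pow(U, 2), Mul(-14, U)) (Function('N')(U) = Add(Add(Pow(U, 2), Mul(-14, U)), 0) = Add(Pow(U, 2), Mul(-14, U)))
Add(Function('N')(Function('Y')(12)), b) = Add(Mul(12, Add(-14, 12)), 736) = Add(Mul(12, -2), 736) = Add(-24, 736) = 712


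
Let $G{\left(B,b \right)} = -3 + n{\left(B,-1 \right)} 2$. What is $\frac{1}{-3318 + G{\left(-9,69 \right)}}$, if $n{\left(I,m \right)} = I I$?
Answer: $- \frac{1}{3159} \approx -0.00031656$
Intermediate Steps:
$n{\left(I,m \right)} = I^{2}$
$G{\left(B,b \right)} = -3 + 2 B^{2}$ ($G{\left(B,b \right)} = -3 + B^{2} \cdot 2 = -3 + 2 B^{2}$)
$\frac{1}{-3318 + G{\left(-9,69 \right)}} = \frac{1}{-3318 - \left(3 - 2 \left(-9\right)^{2}\right)} = \frac{1}{-3318 + \left(-3 + 2 \cdot 81\right)} = \frac{1}{-3318 + \left(-3 + 162\right)} = \frac{1}{-3318 + 159} = \frac{1}{-3159} = - \frac{1}{3159}$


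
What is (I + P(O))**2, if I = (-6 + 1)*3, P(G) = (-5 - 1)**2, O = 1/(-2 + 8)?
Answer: 441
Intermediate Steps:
O = 1/6 ≈ 0.16667
P(G) = 36 (P(G) = (-6)**2 = 36)
I = -15 (I = -5*3 = -15)
(I + P(O))**2 = (-15 + 36)**2 = 21**2 = 441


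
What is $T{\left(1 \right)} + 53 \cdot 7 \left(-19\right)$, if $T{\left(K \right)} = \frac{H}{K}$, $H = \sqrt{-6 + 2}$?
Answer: $-7049 + 2 i \approx -7049.0 + 2.0 i$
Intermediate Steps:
$H = 2 i$ ($H = \sqrt{-4} = 2 i \approx 2.0 i$)
$T{\left(K \right)} = \frac{2 i}{K}$
$T{\left(1 \right)} + 53 \cdot 7 \left(-19\right) = \frac{2 i}{1} + 53 \cdot 7 \left(-19\right) = 2 i 1 + 53 \left(-133\right) = 2 i - 7049 = -7049 + 2 i$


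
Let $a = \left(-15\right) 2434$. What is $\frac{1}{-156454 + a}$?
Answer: $- \frac{1}{192964} \approx -5.1823 \cdot 10^{-6}$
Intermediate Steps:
$a = -36510$
$\frac{1}{-156454 + a} = \frac{1}{-156454 - 36510} = \frac{1}{-192964} = - \frac{1}{192964}$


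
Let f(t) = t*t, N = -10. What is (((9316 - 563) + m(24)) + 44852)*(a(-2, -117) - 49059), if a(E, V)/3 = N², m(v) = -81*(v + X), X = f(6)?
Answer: -2376757455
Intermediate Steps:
f(t) = t²
X = 36 (X = 6² = 36)
m(v) = -2916 - 81*v (m(v) = -81*(v + 36) = -81*(36 + v) = -2916 - 81*v)
a(E, V) = 300 (a(E, V) = 3*(-10)² = 3*100 = 300)
(((9316 - 563) + m(24)) + 44852)*(a(-2, -117) - 49059) = (((9316 - 563) + (-2916 - 81*24)) + 44852)*(300 - 49059) = ((8753 + (-2916 - 1944)) + 44852)*(-48759) = ((8753 - 4860) + 44852)*(-48759) = (3893 + 44852)*(-48759) = 48745*(-48759) = -2376757455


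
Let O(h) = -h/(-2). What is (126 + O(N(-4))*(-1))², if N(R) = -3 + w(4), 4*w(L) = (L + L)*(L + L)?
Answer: 57121/4 ≈ 14280.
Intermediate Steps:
w(L) = L² (w(L) = ((L + L)*(L + L))/4 = ((2*L)*(2*L))/4 = (4*L²)/4 = L²)
N(R) = 13 (N(R) = -3 + 4² = -3 + 16 = 13)
O(h) = h/2 (O(h) = -h*(-1)/2 = -(-1)*h/2 = h/2)
(126 + O(N(-4))*(-1))² = (126 + ((½)*13)*(-1))² = (126 + (13/2)*(-1))² = (126 - 13/2)² = (239/2)² = 57121/4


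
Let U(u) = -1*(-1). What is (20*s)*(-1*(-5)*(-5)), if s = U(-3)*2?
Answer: -1000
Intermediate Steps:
U(u) = 1
s = 2 (s = 1*2 = 2)
(20*s)*(-1*(-5)*(-5)) = (20*2)*(-1*(-5)*(-5)) = 40*(5*(-5)) = 40*(-25) = -1000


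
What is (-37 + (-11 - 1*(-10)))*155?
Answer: -5890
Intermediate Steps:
(-37 + (-11 - 1*(-10)))*155 = (-37 + (-11 + 10))*155 = (-37 - 1)*155 = -38*155 = -5890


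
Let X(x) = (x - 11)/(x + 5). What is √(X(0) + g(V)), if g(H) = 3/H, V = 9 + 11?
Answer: I*√205/10 ≈ 1.4318*I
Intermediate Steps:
X(x) = (-11 + x)/(5 + x)
V = 20
√(X(0) + g(V)) = √((-11 + 0)/(5 + 0) + 3/20) = √(-11/5 + 3*(1/20)) = √((⅕)*(-11) + 3/20) = √(-11/5 + 3/20) = √(-41/20) = I*√205/10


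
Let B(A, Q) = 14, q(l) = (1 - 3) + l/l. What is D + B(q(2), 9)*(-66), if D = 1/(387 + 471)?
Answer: -792791/858 ≈ -924.00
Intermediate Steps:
D = 1/858 ≈ 0.0011655
q(l) = -1 (q(l) = -2 + 1 = -1)
D + B(q(2), 9)*(-66) = 1/858 + 14*(-66) = 1/858 - 924 = -792791/858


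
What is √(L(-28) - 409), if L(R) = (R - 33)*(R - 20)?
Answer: √2519 ≈ 50.190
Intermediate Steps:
L(R) = (-33 + R)*(-20 + R)
√(L(-28) - 409) = √((660 + (-28)² - 53*(-28)) - 409) = √((660 + 784 + 1484) - 409) = √(2928 - 409) = √2519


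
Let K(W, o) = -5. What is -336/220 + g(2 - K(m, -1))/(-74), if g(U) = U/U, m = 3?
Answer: -6271/4070 ≈ -1.5408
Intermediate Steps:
g(U) = 1
-336/220 + g(2 - K(m, -1))/(-74) = -336/220 + 1/(-74) = -336*1/220 + 1*(-1/74) = -84/55 - 1/74 = -6271/4070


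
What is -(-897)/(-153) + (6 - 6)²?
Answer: -299/51 ≈ -5.8627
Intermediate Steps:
-(-897)/(-153) + (6 - 6)² = -(-897)*(-1)/153 + 0² = -23*13/51 + 0 = -299/51 + 0 = -299/51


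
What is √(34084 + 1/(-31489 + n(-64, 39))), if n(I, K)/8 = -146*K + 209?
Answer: √193613690236155/75369 ≈ 184.62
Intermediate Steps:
n(I, K) = 1672 - 1168*K (n(I, K) = 8*(-146*K + 209) = 8*(209 - 146*K) = 1672 - 1168*K)
√(34084 + 1/(-31489 + n(-64, 39))) = √(34084 + 1/(-31489 + (1672 - 1168*39))) = √(34084 + 1/(-31489 + (1672 - 45552))) = √(34084 + 1/(-31489 - 43880)) = √(34084 + 1/(-75369)) = √(34084 - 1/75369) = √(2568876995/75369) = √193613690236155/75369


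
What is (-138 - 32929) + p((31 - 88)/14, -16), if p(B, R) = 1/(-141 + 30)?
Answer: -3670438/111 ≈ -33067.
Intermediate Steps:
p(B, R) = -1/111 (p(B, R) = 1/(-111) = -1/111)
(-138 - 32929) + p((31 - 88)/14, -16) = (-138 - 32929) - 1/111 = -33067 - 1/111 = -3670438/111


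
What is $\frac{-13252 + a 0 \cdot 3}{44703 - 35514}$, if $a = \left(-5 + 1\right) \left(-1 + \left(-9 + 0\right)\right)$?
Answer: $- \frac{13252}{9189} \approx -1.4422$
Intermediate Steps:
$a = 40$ ($a = - 4 \left(-1 - 9\right) = \left(-4\right) \left(-10\right) = 40$)
$\frac{-13252 + a 0 \cdot 3}{44703 - 35514} = \frac{-13252 + 40 \cdot 0 \cdot 3}{44703 - 35514} = \frac{-13252 + 0 \cdot 3}{9189} = \left(-13252 + 0\right) \frac{1}{9189} = \left(-13252\right) \frac{1}{9189} = - \frac{13252}{9189}$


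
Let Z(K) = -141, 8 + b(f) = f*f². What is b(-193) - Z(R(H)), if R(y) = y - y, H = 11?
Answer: -7188924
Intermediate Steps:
b(f) = -8 + f³ (b(f) = -8 + f*f² = -8 + f³)
R(y) = 0
b(-193) - Z(R(H)) = (-8 + (-193)³) - 1*(-141) = (-8 - 7189057) + 141 = -7189065 + 141 = -7188924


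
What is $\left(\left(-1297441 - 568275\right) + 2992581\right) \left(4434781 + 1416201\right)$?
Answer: $6593266831430$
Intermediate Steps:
$\left(\left(-1297441 - 568275\right) + 2992581\right) \left(4434781 + 1416201\right) = \left(\left(-1297441 - 568275\right) + 2992581\right) 5850982 = \left(-1865716 + 2992581\right) 5850982 = 1126865 \cdot 5850982 = 6593266831430$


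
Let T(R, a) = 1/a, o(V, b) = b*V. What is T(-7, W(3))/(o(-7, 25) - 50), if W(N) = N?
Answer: -1/675 ≈ -0.0014815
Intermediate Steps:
o(V, b) = V*b
T(-7, W(3))/(o(-7, 25) - 50) = 1/(3*(-7*25 - 50)) = 1/(3*(-175 - 50)) = (⅓)/(-225) = (⅓)*(-1/225) = -1/675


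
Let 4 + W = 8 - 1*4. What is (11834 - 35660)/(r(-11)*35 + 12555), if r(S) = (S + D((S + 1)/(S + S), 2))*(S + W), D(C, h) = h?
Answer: -3971/2670 ≈ -1.4873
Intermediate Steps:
W = 0 (W = -4 + (8 - 1*4) = -4 + (8 - 4) = -4 + 4 = 0)
r(S) = S*(2 + S) (r(S) = (S + 2)*(S + 0) = (2 + S)*S = S*(2 + S))
(11834 - 35660)/(r(-11)*35 + 12555) = (11834 - 35660)/(-11*(2 - 11)*35 + 12555) = -23826/(-11*(-9)*35 + 12555) = -23826/(99*35 + 12555) = -23826/(3465 + 12555) = -23826/16020 = -23826*1/16020 = -3971/2670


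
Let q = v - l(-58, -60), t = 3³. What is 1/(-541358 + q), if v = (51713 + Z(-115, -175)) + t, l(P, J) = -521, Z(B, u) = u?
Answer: -1/489272 ≈ -2.0439e-6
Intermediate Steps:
t = 27
v = 51565 (v = (51713 - 175) + 27 = 51538 + 27 = 51565)
q = 52086 (q = 51565 - 1*(-521) = 51565 + 521 = 52086)
1/(-541358 + q) = 1/(-541358 + 52086) = 1/(-489272) = -1/489272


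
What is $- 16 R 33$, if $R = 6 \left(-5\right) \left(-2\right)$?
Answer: $-31680$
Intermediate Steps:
$R = 60$ ($R = \left(-30\right) \left(-2\right) = 60$)
$- 16 R 33 = \left(-16\right) 60 \cdot 33 = \left(-960\right) 33 = -31680$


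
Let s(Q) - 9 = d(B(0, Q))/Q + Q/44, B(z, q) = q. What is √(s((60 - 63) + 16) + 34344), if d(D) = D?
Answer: √16627479/22 ≈ 185.35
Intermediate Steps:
s(Q) = 10 + Q/44 (s(Q) = 9 + (Q/Q + Q/44) = 9 + (1 + Q*(1/44)) = 9 + (1 + Q/44) = 10 + Q/44)
√(s((60 - 63) + 16) + 34344) = √((10 + ((60 - 63) + 16)/44) + 34344) = √((10 + (-3 + 16)/44) + 34344) = √((10 + (1/44)*13) + 34344) = √((10 + 13/44) + 34344) = √(453/44 + 34344) = √(1511589/44) = √16627479/22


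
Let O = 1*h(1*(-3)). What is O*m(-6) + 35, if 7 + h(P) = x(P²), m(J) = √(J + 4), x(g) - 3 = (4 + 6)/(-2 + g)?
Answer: 35 - 18*I*√2/7 ≈ 35.0 - 3.6366*I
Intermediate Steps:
x(g) = 3 + 10/(-2 + g) (x(g) = 3 + (4 + 6)/(-2 + g) = 3 + 10/(-2 + g))
m(J) = √(4 + J)
h(P) = -7 + (4 + 3*P²)/(-2 + P²)
O = -18/7 (O = 1*(2*(9 - 2*(1*(-3))²)/(-2 + (1*(-3))²)) = 1*(2*(9 - 2*(-3)²)/(-2 + (-3)²)) = 1*(2*(9 - 2*9)/(-2 + 9)) = 1*(2*(9 - 18)/7) = 1*(2*(⅐)*(-9)) = 1*(-18/7) = -18/7 ≈ -2.5714)
O*m(-6) + 35 = -18*√(4 - 6)/7 + 35 = -18*I*√2/7 + 35 = 35 - 18*I*√2/7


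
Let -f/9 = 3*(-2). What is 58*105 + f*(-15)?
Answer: 5280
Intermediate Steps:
f = 54 (f = -27*(-2) = -9*(-6) = 54)
58*105 + f*(-15) = 58*105 + 54*(-15) = 6090 - 810 = 5280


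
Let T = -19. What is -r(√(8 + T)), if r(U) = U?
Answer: -I*√11 ≈ -3.3166*I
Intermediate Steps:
-r(√(8 + T)) = -√(8 - 19) = -√(-11) = -I*√11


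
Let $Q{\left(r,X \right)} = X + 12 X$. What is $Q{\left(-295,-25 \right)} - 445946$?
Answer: $-446271$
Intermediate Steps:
$Q{\left(r,X \right)} = 13 X$
$Q{\left(-295,-25 \right)} - 445946 = 13 \left(-25\right) - 445946 = -325 - 445946 = -446271$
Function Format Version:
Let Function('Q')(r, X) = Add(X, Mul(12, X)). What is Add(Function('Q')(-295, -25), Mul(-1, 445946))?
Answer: -446271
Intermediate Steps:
Function('Q')(r, X) = Mul(13, X)
Add(Function('Q')(-295, -25), Mul(-1, 445946)) = Add(Mul(13, -25), Mul(-1, 445946)) = Add(-325, -445946) = -446271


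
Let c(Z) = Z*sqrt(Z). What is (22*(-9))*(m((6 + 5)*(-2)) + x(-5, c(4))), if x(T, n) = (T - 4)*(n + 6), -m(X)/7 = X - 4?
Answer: -11088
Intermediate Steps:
c(Z) = Z**(3/2)
m(X) = 28 - 7*X (m(X) = -7*(X - 4) = -7*(-4 + X) = 28 - 7*X)
x(T, n) = (-4 + T)*(6 + n)
(22*(-9))*(m((6 + 5)*(-2)) + x(-5, c(4))) = (22*(-9))*((28 - 7*(6 + 5)*(-2)) + (-24 - 4*4**(3/2) + 6*(-5) - 5*4**(3/2))) = -198*((28 - 77*(-2)) + (-24 - 4*8 - 30 - 5*8)) = -198*((28 - 7*(-22)) + (-24 - 32 - 30 - 40)) = -198*((28 + 154) - 126) = -198*(182 - 126) = -198*56 = -11088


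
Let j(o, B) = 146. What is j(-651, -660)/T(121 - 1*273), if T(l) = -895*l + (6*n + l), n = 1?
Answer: 73/67947 ≈ 0.0010744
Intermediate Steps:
T(l) = 6 - 894*l (T(l) = -895*l + (6*1 + l) = -895*l + (6 + l) = 6 - 894*l)
j(-651, -660)/T(121 - 1*273) = 146/(6 - 894*(121 - 1*273)) = 146/(6 - 894*(121 - 273)) = 146/(6 - 894*(-152)) = 146/(6 + 135888) = 146/135894 = 146*(1/135894) = 73/67947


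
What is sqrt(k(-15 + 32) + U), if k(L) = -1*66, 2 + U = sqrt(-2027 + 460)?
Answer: sqrt(-68 + I*sqrt(1567)) ≈ 2.3112 + 8.564*I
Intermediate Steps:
U = -2 + I*sqrt(1567) (U = -2 + sqrt(-2027 + 460) = -2 + sqrt(-1567) = -2 + I*sqrt(1567) ≈ -2.0 + 39.585*I)
k(L) = -66
sqrt(k(-15 + 32) + U) = sqrt(-66 + (-2 + I*sqrt(1567))) = sqrt(-68 + I*sqrt(1567))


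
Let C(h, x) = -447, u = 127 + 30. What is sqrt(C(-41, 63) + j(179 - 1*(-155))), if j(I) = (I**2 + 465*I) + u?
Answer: 4*sqrt(16661) ≈ 516.31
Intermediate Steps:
u = 157
j(I) = 157 + I**2 + 465*I (j(I) = (I**2 + 465*I) + 157 = 157 + I**2 + 465*I)
sqrt(C(-41, 63) + j(179 - 1*(-155))) = sqrt(-447 + (157 + (179 - 1*(-155))**2 + 465*(179 - 1*(-155)))) = sqrt(-447 + (157 + (179 + 155)**2 + 465*(179 + 155))) = sqrt(-447 + (157 + 334**2 + 465*334)) = sqrt(-447 + (157 + 111556 + 155310)) = sqrt(-447 + 267023) = sqrt(266576) = 4*sqrt(16661)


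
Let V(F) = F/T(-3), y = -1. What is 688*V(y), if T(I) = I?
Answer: 688/3 ≈ 229.33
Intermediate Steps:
V(F) = -F/3 (V(F) = F/(-3) = F*(-⅓) = -F/3)
688*V(y) = 688*(-⅓*(-1)) = 688*(⅓) = 688/3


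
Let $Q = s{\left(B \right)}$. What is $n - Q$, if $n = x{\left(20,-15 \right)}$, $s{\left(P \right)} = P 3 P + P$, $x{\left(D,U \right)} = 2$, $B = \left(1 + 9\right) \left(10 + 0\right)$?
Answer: $-30098$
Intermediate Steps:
$B = 100$ ($B = 10 \cdot 10 = 100$)
$s{\left(P \right)} = P + 3 P^{2}$ ($s{\left(P \right)} = 3 P P + P = 3 P^{2} + P = P + 3 P^{2}$)
$n = 2$
$Q = 30100$ ($Q = 100 \left(1 + 3 \cdot 100\right) = 100 \left(1 + 300\right) = 100 \cdot 301 = 30100$)
$n - Q = 2 - 30100 = -30098$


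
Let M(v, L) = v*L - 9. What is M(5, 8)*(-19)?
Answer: -589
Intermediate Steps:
M(v, L) = -9 + L*v (M(v, L) = L*v - 9 = -9 + L*v)
M(5, 8)*(-19) = (-9 + 8*5)*(-19) = (-9 + 40)*(-19) = 31*(-19) = -589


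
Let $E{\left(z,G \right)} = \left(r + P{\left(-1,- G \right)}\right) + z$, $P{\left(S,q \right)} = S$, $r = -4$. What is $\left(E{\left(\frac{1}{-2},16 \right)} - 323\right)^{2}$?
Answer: $\frac{431649}{4} \approx 1.0791 \cdot 10^{5}$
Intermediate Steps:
$E{\left(z,G \right)} = -5 + z$ ($E{\left(z,G \right)} = \left(-4 - 1\right) + z = -5 + z$)
$\left(E{\left(\frac{1}{-2},16 \right)} - 323\right)^{2} = \left(\left(-5 + \frac{1}{-2}\right) - 323\right)^{2} = \left(\left(-5 - \frac{1}{2}\right) - 323\right)^{2} = \left(- \frac{11}{2} - 323\right)^{2} = \left(- \frac{657}{2}\right)^{2} = \frac{431649}{4}$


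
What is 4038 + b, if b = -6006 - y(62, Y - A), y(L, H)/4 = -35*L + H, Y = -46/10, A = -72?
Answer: 32212/5 ≈ 6442.4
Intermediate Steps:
Y = -23/5 (Y = -46*⅒ = -23/5 ≈ -4.6000)
y(L, H) = -140*L + 4*H (y(L, H) = 4*(-35*L + H) = 4*(H - 35*L) = -140*L + 4*H)
b = 12022/5 (b = -6006 - (-140*62 + 4*(-23/5 - 1*(-72))) = -6006 - (-8680 + 4*(-23/5 + 72)) = -6006 - (-8680 + 4*(337/5)) = -6006 - (-8680 + 1348/5) = -6006 - 1*(-42052/5) = -6006 + 42052/5 = 12022/5 ≈ 2404.4)
4038 + b = 4038 + 12022/5 = 32212/5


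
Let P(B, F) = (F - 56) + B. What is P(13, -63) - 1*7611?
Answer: -7717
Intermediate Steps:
P(B, F) = -56 + B + F (P(B, F) = (-56 + F) + B = -56 + B + F)
P(13, -63) - 1*7611 = (-56 + 13 - 63) - 1*7611 = -106 - 7611 = -7717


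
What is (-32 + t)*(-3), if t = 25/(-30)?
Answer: 197/2 ≈ 98.500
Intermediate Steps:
t = -⅚ (t = 25*(-1/30) = -⅚ ≈ -0.83333)
(-32 + t)*(-3) = (-32 - ⅚)*(-3) = -197/6*(-3) = 197/2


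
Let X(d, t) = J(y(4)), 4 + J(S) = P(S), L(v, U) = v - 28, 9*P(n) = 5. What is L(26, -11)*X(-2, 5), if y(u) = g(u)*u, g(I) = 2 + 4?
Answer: 62/9 ≈ 6.8889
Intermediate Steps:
P(n) = 5/9 (P(n) = (1/9)*5 = 5/9)
g(I) = 6
y(u) = 6*u
L(v, U) = -28 + v
J(S) = -31/9 (J(S) = -4 + 5/9 = -31/9)
X(d, t) = -31/9
L(26, -11)*X(-2, 5) = (-28 + 26)*(-31/9) = -2*(-31/9) = 62/9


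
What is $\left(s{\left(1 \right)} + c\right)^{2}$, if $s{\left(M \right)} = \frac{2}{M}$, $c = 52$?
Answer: $2916$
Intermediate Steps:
$\left(s{\left(1 \right)} + c\right)^{2} = \left(\frac{2}{1} + 52\right)^{2} = \left(2 \cdot 1 + 52\right)^{2} = \left(2 + 52\right)^{2} = 54^{2} = 2916$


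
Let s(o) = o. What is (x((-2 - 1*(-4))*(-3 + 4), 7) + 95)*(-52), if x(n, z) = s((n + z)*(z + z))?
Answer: -11492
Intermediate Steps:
x(n, z) = 2*z*(n + z) (x(n, z) = (n + z)*(z + z) = (n + z)*(2*z) = 2*z*(n + z))
(x((-2 - 1*(-4))*(-3 + 4), 7) + 95)*(-52) = (2*7*((-2 - 1*(-4))*(-3 + 4) + 7) + 95)*(-52) = (2*7*((-2 + 4)*1 + 7) + 95)*(-52) = (2*7*(2*1 + 7) + 95)*(-52) = (2*7*(2 + 7) + 95)*(-52) = (2*7*9 + 95)*(-52) = (126 + 95)*(-52) = 221*(-52) = -11492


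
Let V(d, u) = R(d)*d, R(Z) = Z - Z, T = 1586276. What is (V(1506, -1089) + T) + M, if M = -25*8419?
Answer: 1375801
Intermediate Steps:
R(Z) = 0
M = -210475
V(d, u) = 0 (V(d, u) = 0*d = 0)
(V(1506, -1089) + T) + M = (0 + 1586276) - 210475 = 1586276 - 210475 = 1375801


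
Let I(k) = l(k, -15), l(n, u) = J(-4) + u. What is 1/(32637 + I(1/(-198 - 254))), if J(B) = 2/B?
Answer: 2/65243 ≈ 3.0655e-5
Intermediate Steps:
l(n, u) = -½ + u (l(n, u) = 2/(-4) + u = 2*(-¼) + u = -½ + u)
I(k) = -31/2 (I(k) = -½ - 15 = -31/2)
1/(32637 + I(1/(-198 - 254))) = 1/(32637 - 31/2) = 1/(65243/2) = 2/65243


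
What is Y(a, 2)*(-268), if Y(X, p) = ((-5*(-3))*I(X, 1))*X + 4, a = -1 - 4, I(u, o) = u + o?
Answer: -81472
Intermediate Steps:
I(u, o) = o + u
a = -5
Y(X, p) = 4 + X*(15 + 15*X) (Y(X, p) = ((-5*(-3))*(1 + X))*X + 4 = (15*(1 + X))*X + 4 = (15 + 15*X)*X + 4 = X*(15 + 15*X) + 4 = 4 + X*(15 + 15*X))
Y(a, 2)*(-268) = (4 + 15*(-5)*(1 - 5))*(-268) = (4 + 15*(-5)*(-4))*(-268) = (4 + 300)*(-268) = 304*(-268) = -81472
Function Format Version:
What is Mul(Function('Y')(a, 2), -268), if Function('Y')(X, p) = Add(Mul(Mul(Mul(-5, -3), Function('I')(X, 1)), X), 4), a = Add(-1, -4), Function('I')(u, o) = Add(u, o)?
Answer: -81472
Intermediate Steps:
Function('I')(u, o) = Add(o, u)
a = -5
Function('Y')(X, p) = Add(4, Mul(X, Add(15, Mul(15, X)))) (Function('Y')(X, p) = Add(Mul(Mul(Mul(-5, -3), Add(1, X)), X), 4) = Add(Mul(Mul(15, Add(1, X)), X), 4) = Add(Mul(Add(15, Mul(15, X)), X), 4) = Add(Mul(X, Add(15, Mul(15, X))), 4) = Add(4, Mul(X, Add(15, Mul(15, X)))))
Mul(Function('Y')(a, 2), -268) = Mul(Add(4, Mul(15, -5, Add(1, -5))), -268) = Mul(Add(4, Mul(15, -5, -4)), -268) = Mul(Add(4, 300), -268) = Mul(304, -268) = -81472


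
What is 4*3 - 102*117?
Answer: -11922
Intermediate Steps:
4*3 - 102*117 = 12 - 11934 = -11922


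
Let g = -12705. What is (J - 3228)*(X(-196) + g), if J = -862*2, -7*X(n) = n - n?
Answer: 62915160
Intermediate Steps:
X(n) = 0 (X(n) = -(n - n)/7 = -⅐*0 = 0)
J = -1724
(J - 3228)*(X(-196) + g) = (-1724 - 3228)*(0 - 12705) = -4952*(-12705) = 62915160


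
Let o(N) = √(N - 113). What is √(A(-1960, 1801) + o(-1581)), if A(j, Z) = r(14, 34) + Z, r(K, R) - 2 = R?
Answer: √(1837 + 11*I*√14) ≈ 42.863 + 0.4801*I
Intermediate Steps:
r(K, R) = 2 + R
A(j, Z) = 36 + Z (A(j, Z) = (2 + 34) + Z = 36 + Z)
o(N) = √(-113 + N)
√(A(-1960, 1801) + o(-1581)) = √((36 + 1801) + √(-113 - 1581)) = √(1837 + √(-1694)) = √(1837 + 11*I*√14)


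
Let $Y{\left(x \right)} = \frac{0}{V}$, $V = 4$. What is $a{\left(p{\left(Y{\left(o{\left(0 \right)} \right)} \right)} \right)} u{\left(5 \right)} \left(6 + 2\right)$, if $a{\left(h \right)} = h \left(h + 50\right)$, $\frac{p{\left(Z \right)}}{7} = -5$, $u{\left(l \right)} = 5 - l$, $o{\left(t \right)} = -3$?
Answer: $0$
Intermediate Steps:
$Y{\left(x \right)} = 0$ ($Y{\left(x \right)} = \frac{0}{4} = 0 \cdot \frac{1}{4} = 0$)
$p{\left(Z \right)} = -35$ ($p{\left(Z \right)} = 7 \left(-5\right) = -35$)
$a{\left(h \right)} = h \left(50 + h\right)$
$a{\left(p{\left(Y{\left(o{\left(0 \right)} \right)} \right)} \right)} u{\left(5 \right)} \left(6 + 2\right) = - 35 \left(50 - 35\right) \left(5 - 5\right) \left(6 + 2\right) = \left(-35\right) 15 \left(5 - 5\right) 8 = - 525 \cdot 0 \cdot 8 = \left(-525\right) 0 = 0$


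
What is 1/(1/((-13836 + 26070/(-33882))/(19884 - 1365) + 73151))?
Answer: 7649818848506/104576793 ≈ 73150.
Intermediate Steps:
1/(1/((-13836 + 26070/(-33882))/(19884 - 1365) + 73151)) = 1/(1/((-13836 + 26070*(-1/33882))/18519 + 73151)) = 1/(1/((-13836 - 4345/5647)*(1/18519) + 73151)) = 1/(1/(-78136237/5647*1/18519 + 73151)) = 1/(1/(-78136237/104576793 + 73151)) = 1/(1/(7649818848506/104576793)) = 1/(104576793/7649818848506) = 7649818848506/104576793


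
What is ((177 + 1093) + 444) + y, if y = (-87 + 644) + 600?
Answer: 2871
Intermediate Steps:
y = 1157 (y = 557 + 600 = 1157)
((177 + 1093) + 444) + y = ((177 + 1093) + 444) + 1157 = (1270 + 444) + 1157 = 1714 + 1157 = 2871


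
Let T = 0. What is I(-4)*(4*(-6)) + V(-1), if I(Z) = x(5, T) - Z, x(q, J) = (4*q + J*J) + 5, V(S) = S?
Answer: -697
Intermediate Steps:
x(q, J) = 5 + J**2 + 4*q (x(q, J) = (4*q + J**2) + 5 = (J**2 + 4*q) + 5 = 5 + J**2 + 4*q)
I(Z) = 25 - Z (I(Z) = (5 + 0**2 + 4*5) - Z = (5 + 0 + 20) - Z = 25 - Z)
I(-4)*(4*(-6)) + V(-1) = (25 - 1*(-4))*(4*(-6)) - 1 = (25 + 4)*(-24) - 1 = 29*(-24) - 1 = -696 - 1 = -697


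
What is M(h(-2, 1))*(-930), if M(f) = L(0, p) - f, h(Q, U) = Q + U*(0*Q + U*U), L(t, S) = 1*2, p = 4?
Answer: -2790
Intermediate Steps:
L(t, S) = 2
h(Q, U) = Q + U³ (h(Q, U) = Q + U*(0 + U²) = Q + U*U² = Q + U³)
M(f) = 2 - f
M(h(-2, 1))*(-930) = (2 - (-2 + 1³))*(-930) = (2 - (-2 + 1))*(-930) = (2 - 1*(-1))*(-930) = (2 + 1)*(-930) = 3*(-930) = -2790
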